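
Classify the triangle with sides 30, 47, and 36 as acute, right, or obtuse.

obtuse

Compare the square of the longest side to the sum of squares of the other two: 30² + 36² = 2196 < 2209 = 47².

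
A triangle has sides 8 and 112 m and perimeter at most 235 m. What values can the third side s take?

Triangle inequality alone gives 104 < s < 120.
The perimeter condition gives s ≤ 235 − 8 − 112 = 115.
Intersecting the two: 104 < s ≤ 115.

104 < s ≤ 115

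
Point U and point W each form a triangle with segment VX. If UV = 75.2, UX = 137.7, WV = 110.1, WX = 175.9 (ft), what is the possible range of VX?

65.8 < VX < 212.9

From triangle UVX: |75.2 − 137.7| < VX < 75.2 + 137.7, i.e. 62.5 < VX < 212.9.
From triangle WVX: 65.8 < VX < 286.0.
Both must hold, so VX lies in the intersection.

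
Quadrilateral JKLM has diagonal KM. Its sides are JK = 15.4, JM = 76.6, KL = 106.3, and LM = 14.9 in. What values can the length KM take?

From triangle JKM: |15.4 − 76.6| < KM < 15.4 + 76.6, i.e. 61.2 < KM < 92.0.
From triangle LKM: 91.4 < KM < 121.2.
Both must hold, so KM lies in the intersection.

91.4 < KM < 92.0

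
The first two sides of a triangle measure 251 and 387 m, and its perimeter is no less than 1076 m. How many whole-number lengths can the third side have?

200

Triangle inequality: 136 < x < 638. Perimeter ≥ 1076 gives x ≥ 1076 − 251 − 387 = 438.
So 438 ≤ x < 638; integers 438 through 637: 200 values.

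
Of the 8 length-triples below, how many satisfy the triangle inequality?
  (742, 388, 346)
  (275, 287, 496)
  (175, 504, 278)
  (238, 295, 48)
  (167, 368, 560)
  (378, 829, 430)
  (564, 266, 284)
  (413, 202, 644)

1

(346,388,742): 346+388 ≤ 742 → not valid
(275,287,496): 275+287 > 496 → valid
(175,278,504): 175+278 ≤ 504 → not valid
(48,238,295): 48+238 ≤ 295 → not valid
(167,368,560): 167+368 ≤ 560 → not valid
(378,430,829): 378+430 ≤ 829 → not valid
(266,284,564): 266+284 ≤ 564 → not valid
(202,413,644): 202+413 ≤ 644 → not valid
1 of the 8 triples forms a triangle.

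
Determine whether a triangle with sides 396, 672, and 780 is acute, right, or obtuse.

right

Compare the square of the longest side to the sum of squares of the other two: 396² + 672² = 608400 = 780².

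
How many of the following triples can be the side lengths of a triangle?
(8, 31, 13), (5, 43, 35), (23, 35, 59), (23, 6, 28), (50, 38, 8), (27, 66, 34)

(8,13,31): 8+13 ≤ 31 → not valid
(5,35,43): 5+35 ≤ 43 → not valid
(23,35,59): 23+35 ≤ 59 → not valid
(6,23,28): 6+23 > 28 → valid
(8,38,50): 8+38 ≤ 50 → not valid
(27,34,66): 27+34 ≤ 66 → not valid
1 of the 6 triples forms a triangle.

1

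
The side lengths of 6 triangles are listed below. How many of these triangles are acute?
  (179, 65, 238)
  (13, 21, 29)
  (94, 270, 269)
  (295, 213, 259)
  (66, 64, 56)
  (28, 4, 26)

3

(179,65,238): 65²+179² = 36266 < 56644 = 238² → obtuse
(13,21,29): 13²+21² = 610 < 841 = 29² → obtuse
(94,270,269): 94²+269² = 81197 > 72900 = 270² → acute
(295,213,259): 213²+259² = 112450 > 87025 = 295² → acute
(66,64,56): 56²+64² = 7232 > 4356 = 66² → acute
(28,4,26): 4²+26² = 692 < 784 = 28² → obtuse
3 of the 6 are acute.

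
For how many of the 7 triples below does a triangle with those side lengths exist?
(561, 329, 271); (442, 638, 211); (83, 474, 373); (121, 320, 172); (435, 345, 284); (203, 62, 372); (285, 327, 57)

4

(271,329,561): 271+329 > 561 → valid
(211,442,638): 211+442 > 638 → valid
(83,373,474): 83+373 ≤ 474 → not valid
(121,172,320): 121+172 ≤ 320 → not valid
(284,345,435): 284+345 > 435 → valid
(62,203,372): 62+203 ≤ 372 → not valid
(57,285,327): 57+285 > 327 → valid
4 of the 7 triples form a triangle.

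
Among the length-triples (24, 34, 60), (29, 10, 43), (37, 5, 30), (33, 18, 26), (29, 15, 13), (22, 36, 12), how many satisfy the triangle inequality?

(24,34,60): 24+34 ≤ 60 → not valid
(10,29,43): 10+29 ≤ 43 → not valid
(5,30,37): 5+30 ≤ 37 → not valid
(18,26,33): 18+26 > 33 → valid
(13,15,29): 13+15 ≤ 29 → not valid
(12,22,36): 12+22 ≤ 36 → not valid
1 of the 6 triples forms a triangle.

1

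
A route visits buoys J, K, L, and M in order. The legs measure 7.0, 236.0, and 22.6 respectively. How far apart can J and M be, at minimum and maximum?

206.4 ≤ JM ≤ 265.6

The maximum is all hops collinear in one direction: 7.0 + 236.0 + 22.6 = 265.6.
The longest hop is 236.0; the others sum to 29.6. Folding the others back against it leaves at least 236.0 − 29.6 = 206.4.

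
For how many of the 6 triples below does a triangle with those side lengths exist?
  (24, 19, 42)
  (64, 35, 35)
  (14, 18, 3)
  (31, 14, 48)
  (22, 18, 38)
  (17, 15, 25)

4

(19,24,42): 19+24 > 42 → valid
(35,35,64): 35+35 > 64 → valid
(3,14,18): 3+14 ≤ 18 → not valid
(14,31,48): 14+31 ≤ 48 → not valid
(18,22,38): 18+22 > 38 → valid
(15,17,25): 15+17 > 25 → valid
4 of the 6 triples form a triangle.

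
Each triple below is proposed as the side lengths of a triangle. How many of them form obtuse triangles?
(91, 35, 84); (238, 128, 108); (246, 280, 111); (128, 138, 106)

(91,35,84): 35²+84² = 8281 = 91² → right
(238,128,108): 108+128 ≤ 238, not a triangle
(246,280,111): 111²+246² = 72837 < 78400 = 280² → obtuse
(128,138,106): 106²+128² = 27620 > 19044 = 138² → acute
1 of the 4 is obtuse.

1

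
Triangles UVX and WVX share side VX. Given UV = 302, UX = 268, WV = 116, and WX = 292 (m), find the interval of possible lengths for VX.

176 < VX < 408

From triangle UVX: |302 − 268| < VX < 302 + 268, i.e. 34 < VX < 570.
From triangle WVX: 176 < VX < 408.
Both must hold, so VX lies in the intersection.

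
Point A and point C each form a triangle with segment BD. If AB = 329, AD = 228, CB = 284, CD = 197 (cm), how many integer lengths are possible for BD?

379

From triangle ABD: 101 < BD < 557.
From triangle CBD: 87 < BD < 481.
Intersection: 101 < BD < 481, so integers 102 through 480: 379 values.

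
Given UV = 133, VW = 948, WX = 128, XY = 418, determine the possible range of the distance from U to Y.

The maximum is all hops collinear in one direction: 133 + 948 + 128 + 418 = 1627.
The longest hop is 948; the others sum to 679. Folding the others back against it leaves at least 948 − 679 = 269.

269 ≤ UY ≤ 1627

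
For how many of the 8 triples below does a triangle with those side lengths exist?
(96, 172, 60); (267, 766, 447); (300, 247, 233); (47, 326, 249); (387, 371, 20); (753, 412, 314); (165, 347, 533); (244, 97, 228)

(60,96,172): 60+96 ≤ 172 → not valid
(267,447,766): 267+447 ≤ 766 → not valid
(233,247,300): 233+247 > 300 → valid
(47,249,326): 47+249 ≤ 326 → not valid
(20,371,387): 20+371 > 387 → valid
(314,412,753): 314+412 ≤ 753 → not valid
(165,347,533): 165+347 ≤ 533 → not valid
(97,228,244): 97+228 > 244 → valid
3 of the 8 triples form a triangle.

3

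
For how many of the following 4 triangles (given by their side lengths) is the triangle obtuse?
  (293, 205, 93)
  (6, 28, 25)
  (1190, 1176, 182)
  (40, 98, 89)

(293,205,93): 93²+205² = 50674 < 85849 = 293² → obtuse
(6,28,25): 6²+25² = 661 < 784 = 28² → obtuse
(1190,1176,182): 182²+1176² = 1416100 = 1190² → right
(40,98,89): 40²+89² = 9521 < 9604 = 98² → obtuse
3 of the 4 are obtuse.

3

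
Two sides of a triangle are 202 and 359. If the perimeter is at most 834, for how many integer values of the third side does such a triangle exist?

116

Triangle inequality: 157 < x < 561. Perimeter ≤ 834 gives x ≤ 834 − 202 − 359 = 273.
So 157 < x ≤ 273; integers 158 through 273: 116 values.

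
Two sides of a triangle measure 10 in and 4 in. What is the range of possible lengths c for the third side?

6 < c < 14

By the triangle inequality, c must be less than 10 + 4 = 14 and greater than |10 − 4| = 6.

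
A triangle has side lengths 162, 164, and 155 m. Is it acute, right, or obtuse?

acute

Compare the square of the longest side to the sum of squares of the other two: 155² + 162² = 50269 > 26896 = 164².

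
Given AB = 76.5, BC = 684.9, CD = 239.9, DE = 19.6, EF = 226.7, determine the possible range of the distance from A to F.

The maximum is all hops collinear in one direction: 76.5 + 684.9 + 239.9 + 19.6 + 226.7 = 1247.6.
The longest hop is 684.9; the others sum to 562.7. Folding the others back against it leaves at least 684.9 − 562.7 = 122.2.

122.2 ≤ AF ≤ 1247.6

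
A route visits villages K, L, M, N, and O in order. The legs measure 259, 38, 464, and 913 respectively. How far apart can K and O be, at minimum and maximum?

152 ≤ KO ≤ 1674

The maximum is all hops collinear in one direction: 259 + 38 + 464 + 913 = 1674.
The longest hop is 913; the others sum to 761. Folding the others back against it leaves at least 913 − 761 = 152.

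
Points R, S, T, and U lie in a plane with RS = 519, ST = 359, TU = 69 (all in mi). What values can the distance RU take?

The maximum is all hops collinear in one direction: 519 + 359 + 69 = 947.
The longest hop is 519; the others sum to 428. Folding the others back against it leaves at least 519 − 428 = 91.

91 ≤ RU ≤ 947 mi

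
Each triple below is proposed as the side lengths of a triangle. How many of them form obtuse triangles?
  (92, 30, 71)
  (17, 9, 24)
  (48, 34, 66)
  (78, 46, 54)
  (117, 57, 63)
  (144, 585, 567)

5

(92,30,71): 30²+71² = 5941 < 8464 = 92² → obtuse
(17,9,24): 9²+17² = 370 < 576 = 24² → obtuse
(48,34,66): 34²+48² = 3460 < 4356 = 66² → obtuse
(78,46,54): 46²+54² = 5032 < 6084 = 78² → obtuse
(117,57,63): 57²+63² = 7218 < 13689 = 117² → obtuse
(144,585,567): 144²+567² = 342225 = 585² → right
5 of the 6 are obtuse.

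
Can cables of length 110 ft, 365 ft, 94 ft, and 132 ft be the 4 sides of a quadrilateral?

For a quadrilateral, each side must be shorter than the sum of the others.
Here the longest side is 365, but the remaining 3 sides sum to only 336.

No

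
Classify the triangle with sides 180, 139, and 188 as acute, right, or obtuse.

Compare the square of the longest side to the sum of squares of the other two: 139² + 180² = 51721 > 35344 = 188².

acute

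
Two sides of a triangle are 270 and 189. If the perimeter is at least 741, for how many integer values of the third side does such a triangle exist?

Triangle inequality: 81 < x < 459. Perimeter ≥ 741 gives x ≥ 741 − 270 − 189 = 282.
So 282 ≤ x < 459; integers 282 through 458: 177 values.

177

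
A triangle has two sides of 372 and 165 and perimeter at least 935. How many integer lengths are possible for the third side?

Triangle inequality: 207 < x < 537. Perimeter ≥ 935 gives x ≥ 935 − 372 − 165 = 398.
So 398 ≤ x < 537; integers 398 through 536: 139 values.

139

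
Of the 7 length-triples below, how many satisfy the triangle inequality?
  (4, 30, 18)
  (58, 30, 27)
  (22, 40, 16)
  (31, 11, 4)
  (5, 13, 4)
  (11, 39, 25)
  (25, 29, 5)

(4,18,30): 4+18 ≤ 30 → not valid
(27,30,58): 27+30 ≤ 58 → not valid
(16,22,40): 16+22 ≤ 40 → not valid
(4,11,31): 4+11 ≤ 31 → not valid
(4,5,13): 4+5 ≤ 13 → not valid
(11,25,39): 11+25 ≤ 39 → not valid
(5,25,29): 5+25 > 29 → valid
1 of the 7 triples forms a triangle.

1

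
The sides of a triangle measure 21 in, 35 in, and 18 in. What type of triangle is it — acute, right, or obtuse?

obtuse

Compare the square of the longest side to the sum of squares of the other two: 18² + 21² = 765 < 1225 = 35².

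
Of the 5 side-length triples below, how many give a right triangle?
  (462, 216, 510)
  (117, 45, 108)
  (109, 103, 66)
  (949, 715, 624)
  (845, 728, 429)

(462,216,510): 216²+462² = 260100 = 510² → right
(117,45,108): 45²+108² = 13689 = 117² → right
(109,103,66): 66²+103² = 14965 > 11881 = 109² → acute
(949,715,624): 624²+715² = 900601 = 949² → right
(845,728,429): 429²+728² = 714025 = 845² → right
4 of the 5 are right.

4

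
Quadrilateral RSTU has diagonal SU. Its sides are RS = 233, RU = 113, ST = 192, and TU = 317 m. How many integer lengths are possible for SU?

From triangle RSU: 120 < SU < 346.
From triangle TSU: 125 < SU < 509.
Intersection: 125 < SU < 346, so integers 126 through 345: 220 values.

220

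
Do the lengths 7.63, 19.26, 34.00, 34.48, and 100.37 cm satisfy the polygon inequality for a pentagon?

No

For a pentagon, each side must be shorter than the sum of the others.
Here the longest side is 100.37, but the remaining 4 sides sum to only 95.37.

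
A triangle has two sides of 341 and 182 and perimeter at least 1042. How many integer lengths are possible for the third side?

4

Triangle inequality: 159 < x < 523. Perimeter ≥ 1042 gives x ≥ 1042 − 341 − 182 = 519.
So 519 ≤ x < 523; integers 519 through 522: 4 values.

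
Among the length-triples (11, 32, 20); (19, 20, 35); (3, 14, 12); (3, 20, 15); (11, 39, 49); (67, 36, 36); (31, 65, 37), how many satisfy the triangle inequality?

5

(11,20,32): 11+20 ≤ 32 → not valid
(19,20,35): 19+20 > 35 → valid
(3,12,14): 3+12 > 14 → valid
(3,15,20): 3+15 ≤ 20 → not valid
(11,39,49): 11+39 > 49 → valid
(36,36,67): 36+36 > 67 → valid
(31,37,65): 31+37 > 65 → valid
5 of the 7 triples form a triangle.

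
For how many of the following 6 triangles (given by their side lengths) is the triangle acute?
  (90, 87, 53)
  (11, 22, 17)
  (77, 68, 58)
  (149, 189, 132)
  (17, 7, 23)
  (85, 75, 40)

3

(90,87,53): 53²+87² = 10378 > 8100 = 90² → acute
(11,22,17): 11²+17² = 410 < 484 = 22² → obtuse
(77,68,58): 58²+68² = 7988 > 5929 = 77² → acute
(149,189,132): 132²+149² = 39625 > 35721 = 189² → acute
(17,7,23): 7²+17² = 338 < 529 = 23² → obtuse
(85,75,40): 40²+75² = 7225 = 85² → right
3 of the 6 are acute.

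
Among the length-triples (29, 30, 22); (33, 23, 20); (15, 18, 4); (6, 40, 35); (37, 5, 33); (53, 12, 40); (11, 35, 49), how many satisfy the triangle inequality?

5

(22,29,30): 22+29 > 30 → valid
(20,23,33): 20+23 > 33 → valid
(4,15,18): 4+15 > 18 → valid
(6,35,40): 6+35 > 40 → valid
(5,33,37): 5+33 > 37 → valid
(12,40,53): 12+40 ≤ 53 → not valid
(11,35,49): 11+35 ≤ 49 → not valid
5 of the 7 triples form a triangle.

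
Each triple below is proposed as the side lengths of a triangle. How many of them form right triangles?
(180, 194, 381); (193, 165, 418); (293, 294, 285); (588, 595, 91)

1

(180,194,381): 180+194 ≤ 381, not a triangle
(193,165,418): 165+193 ≤ 418, not a triangle
(293,294,285): 285²+293² = 167074 > 86436 = 294² → acute
(588,595,91): 91²+588² = 354025 = 595² → right
1 of the 4 is right.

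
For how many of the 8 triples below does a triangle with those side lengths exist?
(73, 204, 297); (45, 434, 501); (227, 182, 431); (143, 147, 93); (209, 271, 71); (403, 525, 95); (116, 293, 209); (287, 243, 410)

4

(73,204,297): 73+204 ≤ 297 → not valid
(45,434,501): 45+434 ≤ 501 → not valid
(182,227,431): 182+227 ≤ 431 → not valid
(93,143,147): 93+143 > 147 → valid
(71,209,271): 71+209 > 271 → valid
(95,403,525): 95+403 ≤ 525 → not valid
(116,209,293): 116+209 > 293 → valid
(243,287,410): 243+287 > 410 → valid
4 of the 8 triples form a triangle.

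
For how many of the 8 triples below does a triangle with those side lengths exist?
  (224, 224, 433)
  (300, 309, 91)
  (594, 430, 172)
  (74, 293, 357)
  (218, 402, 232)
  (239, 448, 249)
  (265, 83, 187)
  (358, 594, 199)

(224,224,433): 224+224 > 433 → valid
(91,300,309): 91+300 > 309 → valid
(172,430,594): 172+430 > 594 → valid
(74,293,357): 74+293 > 357 → valid
(218,232,402): 218+232 > 402 → valid
(239,249,448): 239+249 > 448 → valid
(83,187,265): 83+187 > 265 → valid
(199,358,594): 199+358 ≤ 594 → not valid
7 of the 8 triples form a triangle.

7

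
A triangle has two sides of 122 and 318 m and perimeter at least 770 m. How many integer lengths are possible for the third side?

110

Triangle inequality: 196 < x < 440. Perimeter ≥ 770 gives x ≥ 770 − 122 − 318 = 330.
So 330 ≤ x < 440; integers 330 through 439: 110 values.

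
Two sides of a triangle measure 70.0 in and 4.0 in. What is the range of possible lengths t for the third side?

By the triangle inequality, t must be less than 70.0 + 4.0 = 74.0 and greater than |70.0 − 4.0| = 66.0.

66.0 < t < 74.0 (in)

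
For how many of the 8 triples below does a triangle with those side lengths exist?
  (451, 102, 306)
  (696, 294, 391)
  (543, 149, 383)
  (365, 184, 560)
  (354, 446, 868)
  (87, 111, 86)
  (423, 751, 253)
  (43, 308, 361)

(102,306,451): 102+306 ≤ 451 → not valid
(294,391,696): 294+391 ≤ 696 → not valid
(149,383,543): 149+383 ≤ 543 → not valid
(184,365,560): 184+365 ≤ 560 → not valid
(354,446,868): 354+446 ≤ 868 → not valid
(86,87,111): 86+87 > 111 → valid
(253,423,751): 253+423 ≤ 751 → not valid
(43,308,361): 43+308 ≤ 361 → not valid
1 of the 8 triples forms a triangle.

1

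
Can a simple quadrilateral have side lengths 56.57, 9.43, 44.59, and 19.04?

A quadrilateral exists iff every side is shorter than the sum of the others — equivalently, the longest side is less than the sum of the rest.
Longest side 56.57 < 73.06 (sum of the remaining 3), so yes.

Yes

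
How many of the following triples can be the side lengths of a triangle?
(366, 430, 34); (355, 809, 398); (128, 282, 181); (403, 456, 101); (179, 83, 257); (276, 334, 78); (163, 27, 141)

5

(34,366,430): 34+366 ≤ 430 → not valid
(355,398,809): 355+398 ≤ 809 → not valid
(128,181,282): 128+181 > 282 → valid
(101,403,456): 101+403 > 456 → valid
(83,179,257): 83+179 > 257 → valid
(78,276,334): 78+276 > 334 → valid
(27,141,163): 27+141 > 163 → valid
5 of the 7 triples form a triangle.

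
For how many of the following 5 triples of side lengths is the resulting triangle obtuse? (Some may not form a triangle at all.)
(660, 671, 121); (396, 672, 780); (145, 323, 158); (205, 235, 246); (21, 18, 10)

(660,671,121): 121²+660² = 450241 = 671² → right
(396,672,780): 396²+672² = 608400 = 780² → right
(145,323,158): 145+158 ≤ 323, not a triangle
(205,235,246): 205²+235² = 97250 > 60516 = 246² → acute
(21,18,10): 10²+18² = 424 < 441 = 21² → obtuse
1 of the 5 is obtuse.

1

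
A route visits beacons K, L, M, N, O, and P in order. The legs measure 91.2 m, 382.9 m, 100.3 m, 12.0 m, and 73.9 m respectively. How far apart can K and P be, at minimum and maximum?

105.5 ≤ KP ≤ 660.3 m

The maximum is all hops collinear in one direction: 91.2 + 382.9 + 100.3 + 12.0 + 73.9 = 660.3.
The longest hop is 382.9; the others sum to 277.4. Folding the others back against it leaves at least 382.9 − 277.4 = 105.5.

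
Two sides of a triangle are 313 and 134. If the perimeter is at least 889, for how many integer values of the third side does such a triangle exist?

5

Triangle inequality: 179 < x < 447. Perimeter ≥ 889 gives x ≥ 889 − 313 − 134 = 442.
So 442 ≤ x < 447; integers 442 through 446: 5 values.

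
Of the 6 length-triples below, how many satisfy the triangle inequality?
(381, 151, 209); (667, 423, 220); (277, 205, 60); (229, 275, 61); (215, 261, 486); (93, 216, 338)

1

(151,209,381): 151+209 ≤ 381 → not valid
(220,423,667): 220+423 ≤ 667 → not valid
(60,205,277): 60+205 ≤ 277 → not valid
(61,229,275): 61+229 > 275 → valid
(215,261,486): 215+261 ≤ 486 → not valid
(93,216,338): 93+216 ≤ 338 → not valid
1 of the 6 triples forms a triangle.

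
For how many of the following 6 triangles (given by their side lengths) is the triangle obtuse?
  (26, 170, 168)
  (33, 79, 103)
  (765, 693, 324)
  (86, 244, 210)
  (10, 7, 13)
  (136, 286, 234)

4

(26,170,168): 26²+168² = 28900 = 170² → right
(33,79,103): 33²+79² = 7330 < 10609 = 103² → obtuse
(765,693,324): 324²+693² = 585225 = 765² → right
(86,244,210): 86²+210² = 51496 < 59536 = 244² → obtuse
(10,7,13): 7²+10² = 149 < 169 = 13² → obtuse
(136,286,234): 136²+234² = 73252 < 81796 = 286² → obtuse
4 of the 6 are obtuse.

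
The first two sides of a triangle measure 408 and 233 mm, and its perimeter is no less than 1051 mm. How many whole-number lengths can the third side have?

231

Triangle inequality: 175 < x < 641. Perimeter ≥ 1051 gives x ≥ 1051 − 408 − 233 = 410.
So 410 ≤ x < 641; integers 410 through 640: 231 values.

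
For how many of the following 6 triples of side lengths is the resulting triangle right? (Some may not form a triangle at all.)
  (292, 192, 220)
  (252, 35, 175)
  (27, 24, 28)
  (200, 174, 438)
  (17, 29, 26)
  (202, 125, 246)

1

(292,192,220): 192²+220² = 85264 = 292² → right
(252,35,175): 35+175 ≤ 252, not a triangle
(27,24,28): 24²+27² = 1305 > 784 = 28² → acute
(200,174,438): 174+200 ≤ 438, not a triangle
(17,29,26): 17²+26² = 965 > 841 = 29² → acute
(202,125,246): 125²+202² = 56429 < 60516 = 246² → obtuse
1 of the 6 is right.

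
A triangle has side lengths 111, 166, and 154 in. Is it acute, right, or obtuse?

acute

Compare the square of the longest side to the sum of squares of the other two: 111² + 154² = 36037 > 27556 = 166².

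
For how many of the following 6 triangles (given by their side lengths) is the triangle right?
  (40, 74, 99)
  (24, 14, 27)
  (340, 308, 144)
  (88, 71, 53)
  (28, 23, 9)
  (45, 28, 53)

2

(40,74,99): 40²+74² = 7076 < 9801 = 99² → obtuse
(24,14,27): 14²+24² = 772 > 729 = 27² → acute
(340,308,144): 144²+308² = 115600 = 340² → right
(88,71,53): 53²+71² = 7850 > 7744 = 88² → acute
(28,23,9): 9²+23² = 610 < 784 = 28² → obtuse
(45,28,53): 28²+45² = 2809 = 53² → right
2 of the 6 are right.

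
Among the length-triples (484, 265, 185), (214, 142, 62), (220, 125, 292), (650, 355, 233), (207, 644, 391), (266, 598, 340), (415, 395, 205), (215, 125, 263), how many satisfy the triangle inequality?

(185,265,484): 185+265 ≤ 484 → not valid
(62,142,214): 62+142 ≤ 214 → not valid
(125,220,292): 125+220 > 292 → valid
(233,355,650): 233+355 ≤ 650 → not valid
(207,391,644): 207+391 ≤ 644 → not valid
(266,340,598): 266+340 > 598 → valid
(205,395,415): 205+395 > 415 → valid
(125,215,263): 125+215 > 263 → valid
4 of the 8 triples form a triangle.

4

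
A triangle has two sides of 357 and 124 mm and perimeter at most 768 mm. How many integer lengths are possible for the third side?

Triangle inequality: 233 < x < 481. Perimeter ≤ 768 gives x ≤ 768 − 357 − 124 = 287.
So 233 < x ≤ 287; integers 234 through 287: 54 values.

54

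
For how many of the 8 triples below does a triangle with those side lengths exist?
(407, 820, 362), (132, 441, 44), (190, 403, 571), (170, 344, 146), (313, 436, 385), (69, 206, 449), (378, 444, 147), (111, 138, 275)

(362,407,820): 362+407 ≤ 820 → not valid
(44,132,441): 44+132 ≤ 441 → not valid
(190,403,571): 190+403 > 571 → valid
(146,170,344): 146+170 ≤ 344 → not valid
(313,385,436): 313+385 > 436 → valid
(69,206,449): 69+206 ≤ 449 → not valid
(147,378,444): 147+378 > 444 → valid
(111,138,275): 111+138 ≤ 275 → not valid
3 of the 8 triples form a triangle.

3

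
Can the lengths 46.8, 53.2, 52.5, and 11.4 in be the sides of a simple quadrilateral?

A quadrilateral exists iff every side is shorter than the sum of the others — equivalently, the longest side is less than the sum of the rest.
Longest side 53.2 < 110.7 (sum of the remaining 3), so yes.

Yes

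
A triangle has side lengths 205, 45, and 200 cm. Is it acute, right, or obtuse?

Compare the square of the longest side to the sum of squares of the other two: 45² + 200² = 42025 = 205².

right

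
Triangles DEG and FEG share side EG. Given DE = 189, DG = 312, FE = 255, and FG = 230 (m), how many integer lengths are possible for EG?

From triangle DEG: 123 < EG < 501.
From triangle FEG: 25 < EG < 485.
Intersection: 123 < EG < 485, so integers 124 through 484: 361 values.

361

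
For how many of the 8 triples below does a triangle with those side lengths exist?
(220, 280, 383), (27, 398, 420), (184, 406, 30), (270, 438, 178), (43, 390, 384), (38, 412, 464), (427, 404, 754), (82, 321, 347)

6

(220,280,383): 220+280 > 383 → valid
(27,398,420): 27+398 > 420 → valid
(30,184,406): 30+184 ≤ 406 → not valid
(178,270,438): 178+270 > 438 → valid
(43,384,390): 43+384 > 390 → valid
(38,412,464): 38+412 ≤ 464 → not valid
(404,427,754): 404+427 > 754 → valid
(82,321,347): 82+321 > 347 → valid
6 of the 8 triples form a triangle.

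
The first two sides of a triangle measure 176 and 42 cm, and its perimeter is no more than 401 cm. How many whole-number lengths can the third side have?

49

Triangle inequality: 134 < x < 218. Perimeter ≤ 401 gives x ≤ 401 − 176 − 42 = 183.
So 134 < x ≤ 183; integers 135 through 183: 49 values.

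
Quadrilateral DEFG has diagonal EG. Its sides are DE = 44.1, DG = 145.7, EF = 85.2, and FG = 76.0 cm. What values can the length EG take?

From triangle DEG: |44.1 − 145.7| < EG < 44.1 + 145.7, i.e. 101.6 < EG < 189.8.
From triangle FEG: 9.2 < EG < 161.2.
Both must hold, so EG lies in the intersection.

101.6 < EG < 161.2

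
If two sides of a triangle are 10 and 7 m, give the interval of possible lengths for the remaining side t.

3 < t < 17

By the triangle inequality, t must be less than 10 + 7 = 17 and greater than |10 − 7| = 3.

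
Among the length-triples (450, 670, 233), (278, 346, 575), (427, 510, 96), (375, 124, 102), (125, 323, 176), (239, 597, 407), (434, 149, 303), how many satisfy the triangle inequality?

5

(233,450,670): 233+450 > 670 → valid
(278,346,575): 278+346 > 575 → valid
(96,427,510): 96+427 > 510 → valid
(102,124,375): 102+124 ≤ 375 → not valid
(125,176,323): 125+176 ≤ 323 → not valid
(239,407,597): 239+407 > 597 → valid
(149,303,434): 149+303 > 434 → valid
5 of the 7 triples form a triangle.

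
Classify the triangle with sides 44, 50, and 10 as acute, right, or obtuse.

obtuse

Compare the square of the longest side to the sum of squares of the other two: 10² + 44² = 2036 < 2500 = 50².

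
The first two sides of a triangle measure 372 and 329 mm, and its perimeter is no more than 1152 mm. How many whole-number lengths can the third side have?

Triangle inequality: 43 < x < 701. Perimeter ≤ 1152 gives x ≤ 1152 − 372 − 329 = 451.
So 43 < x ≤ 451; integers 44 through 451: 408 values.

408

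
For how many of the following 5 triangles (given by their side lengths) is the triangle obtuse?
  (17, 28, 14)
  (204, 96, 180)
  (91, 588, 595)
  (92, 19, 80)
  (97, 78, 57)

3

(17,28,14): 14²+17² = 485 < 784 = 28² → obtuse
(204,96,180): 96²+180² = 41616 = 204² → right
(91,588,595): 91²+588² = 354025 = 595² → right
(92,19,80): 19²+80² = 6761 < 8464 = 92² → obtuse
(97,78,57): 57²+78² = 9333 < 9409 = 97² → obtuse
3 of the 5 are obtuse.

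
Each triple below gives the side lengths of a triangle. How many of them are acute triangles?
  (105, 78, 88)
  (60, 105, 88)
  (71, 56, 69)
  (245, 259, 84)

(105,78,88): 78²+88² = 13828 > 11025 = 105² → acute
(60,105,88): 60²+88² = 11344 > 11025 = 105² → acute
(71,56,69): 56²+69² = 7897 > 5041 = 71² → acute
(245,259,84): 84²+245² = 67081 = 259² → right
3 of the 4 are acute.

3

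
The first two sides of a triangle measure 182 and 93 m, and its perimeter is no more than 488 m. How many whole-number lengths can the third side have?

Triangle inequality: 89 < x < 275. Perimeter ≤ 488 gives x ≤ 488 − 182 − 93 = 213.
So 89 < x ≤ 213; integers 90 through 213: 124 values.

124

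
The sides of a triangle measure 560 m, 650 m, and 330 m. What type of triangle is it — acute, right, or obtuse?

Compare the square of the longest side to the sum of squares of the other two: 330² + 560² = 422500 = 650².

right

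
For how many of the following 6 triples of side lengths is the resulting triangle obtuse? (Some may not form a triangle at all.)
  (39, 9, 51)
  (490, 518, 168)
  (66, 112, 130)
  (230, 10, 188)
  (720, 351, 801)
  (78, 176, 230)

(39,9,51): 9+39 ≤ 51, not a triangle
(490,518,168): 168²+490² = 268324 = 518² → right
(66,112,130): 66²+112² = 16900 = 130² → right
(230,10,188): 10+188 ≤ 230, not a triangle
(720,351,801): 351²+720² = 641601 = 801² → right
(78,176,230): 78²+176² = 37060 < 52900 = 230² → obtuse
1 of the 6 is obtuse.

1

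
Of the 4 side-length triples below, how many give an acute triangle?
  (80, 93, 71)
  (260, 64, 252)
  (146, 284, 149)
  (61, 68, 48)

(80,93,71): 71²+80² = 11441 > 8649 = 93² → acute
(260,64,252): 64²+252² = 67600 = 260² → right
(146,284,149): 146²+149² = 43517 < 80656 = 284² → obtuse
(61,68,48): 48²+61² = 6025 > 4624 = 68² → acute
2 of the 4 are acute.

2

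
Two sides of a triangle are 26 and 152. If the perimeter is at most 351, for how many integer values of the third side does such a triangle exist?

47

Triangle inequality: 126 < x < 178. Perimeter ≤ 351 gives x ≤ 351 − 26 − 152 = 173.
So 126 < x ≤ 173; integers 127 through 173: 47 values.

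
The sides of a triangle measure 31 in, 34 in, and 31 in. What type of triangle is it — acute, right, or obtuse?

acute

Compare the square of the longest side to the sum of squares of the other two: 31² + 31² = 1922 > 1156 = 34².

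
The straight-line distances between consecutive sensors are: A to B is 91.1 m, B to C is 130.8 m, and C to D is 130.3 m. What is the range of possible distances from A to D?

0 ≤ AD ≤ 352.2 m

The maximum is all hops collinear in one direction: 91.1 + 130.8 + 130.3 = 352.2.
The longest hop is 130.8; the others sum to 221.4. Since 130.8 ≤ 221.4, the path can fold back on itself completely, so the minimum distance is 0.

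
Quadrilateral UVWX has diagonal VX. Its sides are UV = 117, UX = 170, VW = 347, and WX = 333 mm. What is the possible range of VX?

53 < VX < 287

From triangle UVX: |117 − 170| < VX < 117 + 170, i.e. 53 < VX < 287.
From triangle WVX: 14 < VX < 680.
Both must hold, so VX lies in the intersection.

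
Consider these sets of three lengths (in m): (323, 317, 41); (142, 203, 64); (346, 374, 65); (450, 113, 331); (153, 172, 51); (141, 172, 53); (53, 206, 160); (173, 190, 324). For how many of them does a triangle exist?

7

(41,317,323): 41+317 > 323 → valid
(64,142,203): 64+142 > 203 → valid
(65,346,374): 65+346 > 374 → valid
(113,331,450): 113+331 ≤ 450 → not valid
(51,153,172): 51+153 > 172 → valid
(53,141,172): 53+141 > 172 → valid
(53,160,206): 53+160 > 206 → valid
(173,190,324): 173+190 > 324 → valid
7 of the 8 triples form a triangle.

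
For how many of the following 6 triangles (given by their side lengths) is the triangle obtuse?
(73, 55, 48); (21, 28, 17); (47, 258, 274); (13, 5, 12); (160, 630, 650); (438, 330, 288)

(73,55,48): 48²+55² = 5329 = 73² → right
(21,28,17): 17²+21² = 730 < 784 = 28² → obtuse
(47,258,274): 47²+258² = 68773 < 75076 = 274² → obtuse
(13,5,12): 5²+12² = 169 = 13² → right
(160,630,650): 160²+630² = 422500 = 650² → right
(438,330,288): 288²+330² = 191844 = 438² → right
2 of the 6 are obtuse.

2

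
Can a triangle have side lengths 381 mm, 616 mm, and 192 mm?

No

The longest side is 616, but the other two sum to only 573.
573 < 616, so the triangle inequality fails.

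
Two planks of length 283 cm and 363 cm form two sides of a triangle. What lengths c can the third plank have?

80 < c < 646

By the triangle inequality, c must be less than 283 + 363 = 646 and greater than |283 − 363| = 80.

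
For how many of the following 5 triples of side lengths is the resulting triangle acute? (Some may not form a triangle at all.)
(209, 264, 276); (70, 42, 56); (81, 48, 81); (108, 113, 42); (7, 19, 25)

3

(209,264,276): 209²+264² = 113377 > 76176 = 276² → acute
(70,42,56): 42²+56² = 4900 = 70² → right
(81,48,81): 48²+81² = 8865 > 6561 = 81² → acute
(108,113,42): 42²+108² = 13428 > 12769 = 113² → acute
(7,19,25): 7²+19² = 410 < 625 = 25² → obtuse
3 of the 5 are acute.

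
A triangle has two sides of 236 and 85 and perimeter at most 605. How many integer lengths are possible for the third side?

Triangle inequality: 151 < x < 321. Perimeter ≤ 605 gives x ≤ 605 − 236 − 85 = 284.
So 151 < x ≤ 284; integers 152 through 284: 133 values.

133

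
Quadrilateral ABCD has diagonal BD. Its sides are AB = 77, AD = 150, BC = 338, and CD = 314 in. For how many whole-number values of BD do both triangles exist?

From triangle ABD: 73 < BD < 227.
From triangle CBD: 24 < BD < 652.
Intersection: 73 < BD < 227, so integers 74 through 226: 153 values.

153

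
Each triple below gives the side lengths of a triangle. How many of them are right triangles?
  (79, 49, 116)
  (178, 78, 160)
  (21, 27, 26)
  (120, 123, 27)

(79,49,116): 49²+79² = 8642 < 13456 = 116² → obtuse
(178,78,160): 78²+160² = 31684 = 178² → right
(21,27,26): 21²+26² = 1117 > 729 = 27² → acute
(120,123,27): 27²+120² = 15129 = 123² → right
2 of the 4 are right.

2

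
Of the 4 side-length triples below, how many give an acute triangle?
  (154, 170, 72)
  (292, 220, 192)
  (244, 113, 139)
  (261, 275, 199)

(154,170,72): 72²+154² = 28900 = 170² → right
(292,220,192): 192²+220² = 85264 = 292² → right
(244,113,139): 113²+139² = 32090 < 59536 = 244² → obtuse
(261,275,199): 199²+261² = 107722 > 75625 = 275² → acute
1 of the 4 is acute.

1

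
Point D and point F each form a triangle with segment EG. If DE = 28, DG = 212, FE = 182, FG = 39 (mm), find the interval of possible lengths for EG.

184 < EG < 221

From triangle DEG: |28 − 212| < EG < 28 + 212, i.e. 184 < EG < 240.
From triangle FEG: 143 < EG < 221.
Both must hold, so EG lies in the intersection.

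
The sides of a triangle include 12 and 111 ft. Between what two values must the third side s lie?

99 < s < 123 (ft)

By the triangle inequality, s must be less than 12 + 111 = 123 and greater than |12 − 111| = 99.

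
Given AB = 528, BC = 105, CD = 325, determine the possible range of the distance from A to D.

The maximum is all hops collinear in one direction: 528 + 105 + 325 = 958.
The longest hop is 528; the others sum to 430. Folding the others back against it leaves at least 528 − 430 = 98.

98 ≤ AD ≤ 958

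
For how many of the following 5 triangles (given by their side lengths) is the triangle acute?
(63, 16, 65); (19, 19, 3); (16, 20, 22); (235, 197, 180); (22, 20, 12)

(63,16,65): 16²+63² = 4225 = 65² → right
(19,19,3): 3²+19² = 370 > 361 = 19² → acute
(16,20,22): 16²+20² = 656 > 484 = 22² → acute
(235,197,180): 180²+197² = 71209 > 55225 = 235² → acute
(22,20,12): 12²+20² = 544 > 484 = 22² → acute
4 of the 5 are acute.

4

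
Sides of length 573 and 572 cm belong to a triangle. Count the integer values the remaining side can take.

The third side lies in the open interval (1, 1145).
Integers from 2 to 1144 inclusive: 1144 − 2 + 1 = 1143.

1143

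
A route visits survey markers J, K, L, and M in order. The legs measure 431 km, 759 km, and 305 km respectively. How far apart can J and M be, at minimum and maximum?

The maximum is all hops collinear in one direction: 431 + 759 + 305 = 1495.
The longest hop is 759; the others sum to 736. Folding the others back against it leaves at least 759 − 736 = 23.

23 ≤ JM ≤ 1495 km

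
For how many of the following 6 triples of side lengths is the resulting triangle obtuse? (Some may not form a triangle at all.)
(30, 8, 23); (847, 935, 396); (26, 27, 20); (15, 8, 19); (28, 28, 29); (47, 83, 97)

3

(30,8,23): 8²+23² = 593 < 900 = 30² → obtuse
(847,935,396): 396²+847² = 874225 = 935² → right
(26,27,20): 20²+26² = 1076 > 729 = 27² → acute
(15,8,19): 8²+15² = 289 < 361 = 19² → obtuse
(28,28,29): 28²+28² = 1568 > 841 = 29² → acute
(47,83,97): 47²+83² = 9098 < 9409 = 97² → obtuse
3 of the 6 are obtuse.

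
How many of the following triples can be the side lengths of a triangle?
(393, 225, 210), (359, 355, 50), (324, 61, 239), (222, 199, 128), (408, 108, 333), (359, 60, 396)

5

(210,225,393): 210+225 > 393 → valid
(50,355,359): 50+355 > 359 → valid
(61,239,324): 61+239 ≤ 324 → not valid
(128,199,222): 128+199 > 222 → valid
(108,333,408): 108+333 > 408 → valid
(60,359,396): 60+359 > 396 → valid
5 of the 6 triples form a triangle.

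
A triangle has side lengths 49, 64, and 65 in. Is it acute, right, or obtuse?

Compare the square of the longest side to the sum of squares of the other two: 49² + 64² = 6497 > 4225 = 65².

acute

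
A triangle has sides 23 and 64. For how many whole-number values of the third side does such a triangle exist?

45

The third side lies in the open interval (41, 87).
Integers from 42 to 86 inclusive: 86 − 42 + 1 = 45.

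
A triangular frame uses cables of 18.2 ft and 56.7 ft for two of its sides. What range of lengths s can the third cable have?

By the triangle inequality, s must be less than 18.2 + 56.7 = 74.9 and greater than |18.2 − 56.7| = 38.5.

38.5 < s < 74.9 (ft)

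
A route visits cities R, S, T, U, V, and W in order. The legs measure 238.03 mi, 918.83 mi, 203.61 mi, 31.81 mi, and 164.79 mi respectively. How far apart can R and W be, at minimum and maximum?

280.59 ≤ RW ≤ 1557.07 mi

The maximum is all hops collinear in one direction: 238.03 + 918.83 + 203.61 + 31.81 + 164.79 = 1557.07.
The longest hop is 918.83; the others sum to 638.24. Folding the others back against it leaves at least 918.83 − 638.24 = 280.59.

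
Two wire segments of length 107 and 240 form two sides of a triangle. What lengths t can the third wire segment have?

133 < t < 347

By the triangle inequality, t must be less than 107 + 240 = 347 and greater than |107 − 240| = 133.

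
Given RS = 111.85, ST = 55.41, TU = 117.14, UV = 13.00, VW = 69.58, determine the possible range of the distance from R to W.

0 ≤ RW ≤ 366.98

The maximum is all hops collinear in one direction: 111.85 + 55.41 + 117.14 + 13.00 + 69.58 = 366.98.
The longest hop is 117.14; the others sum to 249.84. Since 117.14 ≤ 249.84, the path can fold back on itself completely, so the minimum distance is 0.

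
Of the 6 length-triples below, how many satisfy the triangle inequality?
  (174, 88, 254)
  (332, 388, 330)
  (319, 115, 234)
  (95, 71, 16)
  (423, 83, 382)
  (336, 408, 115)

(88,174,254): 88+174 > 254 → valid
(330,332,388): 330+332 > 388 → valid
(115,234,319): 115+234 > 319 → valid
(16,71,95): 16+71 ≤ 95 → not valid
(83,382,423): 83+382 > 423 → valid
(115,336,408): 115+336 > 408 → valid
5 of the 6 triples form a triangle.

5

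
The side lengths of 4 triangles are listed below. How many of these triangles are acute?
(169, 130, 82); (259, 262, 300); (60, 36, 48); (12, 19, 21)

2

(169,130,82): 82²+130² = 23624 < 28561 = 169² → obtuse
(259,262,300): 259²+262² = 135725 > 90000 = 300² → acute
(60,36,48): 36²+48² = 3600 = 60² → right
(12,19,21): 12²+19² = 505 > 441 = 21² → acute
2 of the 4 are acute.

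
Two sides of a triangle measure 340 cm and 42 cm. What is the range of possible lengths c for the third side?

298 < c < 382

By the triangle inequality, c must be less than 340 + 42 = 382 and greater than |340 − 42| = 298.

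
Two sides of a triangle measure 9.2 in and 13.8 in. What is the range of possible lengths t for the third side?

4.6 < t < 23.0

By the triangle inequality, t must be less than 9.2 + 13.8 = 23.0 and greater than |9.2 − 13.8| = 4.6.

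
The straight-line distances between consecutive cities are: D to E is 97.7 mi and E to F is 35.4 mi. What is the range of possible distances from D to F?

62.3 ≤ DF ≤ 133.1 mi

By the triangle inequality, |97.7 − 35.4| ≤ DF ≤ 97.7 + 35.4.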